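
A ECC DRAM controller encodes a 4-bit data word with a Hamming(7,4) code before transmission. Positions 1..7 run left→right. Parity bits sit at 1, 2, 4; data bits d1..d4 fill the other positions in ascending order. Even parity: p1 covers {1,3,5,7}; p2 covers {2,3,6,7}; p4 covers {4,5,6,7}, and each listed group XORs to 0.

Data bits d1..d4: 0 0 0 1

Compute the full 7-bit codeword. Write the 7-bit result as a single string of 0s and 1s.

Place data at non-parity positions: p1 p2 0 p4 0 0 1
p1 (pos 1,3,5,7): XOR of data positions = 0⊕0⊕1 = 1
p2 (pos 2,3,6,7): XOR of data positions = 0⊕0⊕1 = 1
p4 (pos 4,5,6,7): XOR of data positions = 0⊕0⊕1 = 1
Codeword: 1101001

1101001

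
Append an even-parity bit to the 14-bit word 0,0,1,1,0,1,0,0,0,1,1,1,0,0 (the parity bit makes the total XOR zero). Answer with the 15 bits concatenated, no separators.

001101000111000

XOR of the 14 data bits: 0⊕0⊕1⊕1⊕0⊕1⊕0⊕0⊕0⊕1⊕1⊕1⊕0⊕0 = 0
Parity bit = 0 (so all 15 bits XOR to 0).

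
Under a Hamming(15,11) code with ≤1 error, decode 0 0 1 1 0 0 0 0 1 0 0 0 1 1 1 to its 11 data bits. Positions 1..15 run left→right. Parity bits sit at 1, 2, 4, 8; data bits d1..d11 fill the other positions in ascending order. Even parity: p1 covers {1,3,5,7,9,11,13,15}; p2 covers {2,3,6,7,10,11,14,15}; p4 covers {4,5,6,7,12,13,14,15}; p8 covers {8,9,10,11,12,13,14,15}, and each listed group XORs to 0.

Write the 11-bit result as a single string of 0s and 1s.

10001000111

s1 (pos 1,3,5,7,9,11,13,15): 0⊕1⊕0⊕0⊕1⊕0⊕1⊕1 = 0
s2 (pos 2,3,6,7,10,11,14,15): 0⊕1⊕0⊕0⊕0⊕0⊕1⊕1 = 1
s4 (pos 4,5,6,7,12,13,14,15): 1⊕0⊕0⊕0⊕0⊕1⊕1⊕1 = 0
s8 (pos 8,9,10,11,12,13,14,15): 0⊕1⊕0⊕0⊕0⊕1⊕1⊕1 = 0
Syndrome s8…s1 = 0010 → error at position 2.
Flip position 2: 001100001000111 → 011100001000111
Read data bits from positions 3,5,6,7,9,10,11,12,13,14,15: 10001000111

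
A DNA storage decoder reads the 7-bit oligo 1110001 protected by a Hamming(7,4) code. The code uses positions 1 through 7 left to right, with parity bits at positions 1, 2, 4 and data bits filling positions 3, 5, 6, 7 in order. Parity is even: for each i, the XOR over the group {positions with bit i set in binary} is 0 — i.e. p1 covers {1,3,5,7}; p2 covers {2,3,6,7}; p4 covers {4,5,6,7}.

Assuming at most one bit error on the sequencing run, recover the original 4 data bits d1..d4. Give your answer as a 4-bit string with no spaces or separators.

1000

s1 (pos 1,3,5,7): 1⊕1⊕0⊕1 = 1
s2 (pos 2,3,6,7): 1⊕1⊕0⊕1 = 1
s4 (pos 4,5,6,7): 0⊕0⊕0⊕1 = 1
Syndrome s4…s1 = 111 → error at position 7.
Flip position 7: 1110001 → 1110000
Read data bits from positions 3,5,6,7: 1000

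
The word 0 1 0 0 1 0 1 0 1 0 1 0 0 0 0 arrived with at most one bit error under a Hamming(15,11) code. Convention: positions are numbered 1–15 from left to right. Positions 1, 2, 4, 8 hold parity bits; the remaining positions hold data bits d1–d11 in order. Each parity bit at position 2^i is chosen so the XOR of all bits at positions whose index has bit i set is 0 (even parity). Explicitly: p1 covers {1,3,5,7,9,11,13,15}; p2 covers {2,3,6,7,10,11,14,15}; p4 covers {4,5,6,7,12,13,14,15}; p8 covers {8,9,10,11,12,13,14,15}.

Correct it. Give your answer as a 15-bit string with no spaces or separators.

s1 (pos 1,3,5,7,9,11,13,15): 0⊕0⊕1⊕1⊕1⊕1⊕0⊕0 = 0
s2 (pos 2,3,6,7,10,11,14,15): 1⊕0⊕0⊕1⊕0⊕1⊕0⊕0 = 1
s4 (pos 4,5,6,7,12,13,14,15): 0⊕1⊕0⊕1⊕0⊕0⊕0⊕0 = 0
s8 (pos 8,9,10,11,12,13,14,15): 0⊕1⊕0⊕1⊕0⊕0⊕0⊕0 = 0
Syndrome s8…s1 = 0010 → error at position 2.
Flip position 2: 010010101010000 → 000010101010000

000010101010000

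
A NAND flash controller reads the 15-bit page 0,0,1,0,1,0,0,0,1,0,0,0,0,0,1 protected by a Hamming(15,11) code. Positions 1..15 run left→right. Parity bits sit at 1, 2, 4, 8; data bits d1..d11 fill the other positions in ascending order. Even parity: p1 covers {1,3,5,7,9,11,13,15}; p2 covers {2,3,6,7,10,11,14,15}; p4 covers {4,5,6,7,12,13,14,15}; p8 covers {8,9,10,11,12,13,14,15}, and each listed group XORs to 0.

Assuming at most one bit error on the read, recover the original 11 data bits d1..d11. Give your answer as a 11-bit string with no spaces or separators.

s1 (pos 1,3,5,7,9,11,13,15): 0⊕1⊕1⊕0⊕1⊕0⊕0⊕1 = 0
s2 (pos 2,3,6,7,10,11,14,15): 0⊕1⊕0⊕0⊕0⊕0⊕0⊕1 = 0
s4 (pos 4,5,6,7,12,13,14,15): 0⊕1⊕0⊕0⊕0⊕0⊕0⊕1 = 0
s8 (pos 8,9,10,11,12,13,14,15): 0⊕1⊕0⊕0⊕0⊕0⊕0⊕1 = 0
Syndrome s8…s1 = 0000 → no error.
Read data bits from positions 3,5,6,7,9,10,11,12,13,14,15: 11001000001

11001000001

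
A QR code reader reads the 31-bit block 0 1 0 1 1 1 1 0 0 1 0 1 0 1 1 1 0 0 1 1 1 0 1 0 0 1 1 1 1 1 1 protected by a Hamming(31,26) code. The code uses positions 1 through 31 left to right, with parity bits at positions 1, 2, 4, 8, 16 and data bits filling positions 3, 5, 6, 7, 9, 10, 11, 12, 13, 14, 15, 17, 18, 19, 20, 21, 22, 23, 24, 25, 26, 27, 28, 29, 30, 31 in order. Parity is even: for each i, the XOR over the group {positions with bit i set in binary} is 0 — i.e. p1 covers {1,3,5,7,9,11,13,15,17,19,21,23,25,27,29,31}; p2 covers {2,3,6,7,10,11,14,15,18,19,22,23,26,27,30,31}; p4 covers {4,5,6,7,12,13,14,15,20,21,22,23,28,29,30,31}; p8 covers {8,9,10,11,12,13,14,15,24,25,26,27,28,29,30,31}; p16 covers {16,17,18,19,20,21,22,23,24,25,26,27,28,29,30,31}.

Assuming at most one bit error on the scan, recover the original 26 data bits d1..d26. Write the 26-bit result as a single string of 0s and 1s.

s1 (pos 1,3,5,7,9,11,13,15,17,19,21,23,25,27,29,31): 0⊕0⊕1⊕1⊕0⊕0⊕0⊕1⊕0⊕1⊕1⊕1⊕0⊕1⊕1⊕1 = 1
s2 (pos 2,3,6,7,10,11,14,15,18,19,22,23,26,27,30,31): 1⊕0⊕1⊕1⊕1⊕0⊕1⊕1⊕0⊕1⊕0⊕1⊕1⊕1⊕1⊕1 = 0
s4 (pos 4,5,6,7,12,13,14,15,20,21,22,23,28,29,30,31): 1⊕1⊕1⊕1⊕1⊕0⊕1⊕1⊕1⊕1⊕0⊕1⊕1⊕1⊕1⊕1 = 0
s8 (pos 8,9,10,11,12,13,14,15,24,25,26,27,28,29,30,31): 0⊕0⊕1⊕0⊕1⊕0⊕1⊕1⊕0⊕0⊕1⊕1⊕1⊕1⊕1⊕1 = 0
s16 (pos 16,17,18,19,20,21,22,23,24,25,26,27,28,29,30,31): 1⊕0⊕0⊕1⊕1⊕1⊕0⊕1⊕0⊕0⊕1⊕1⊕1⊕1⊕1⊕1 = 1
Syndrome s16…s1 = 10001 → error at position 17.
Flip position 17: 0101111001010111001110100111111 → 0101111001010111101110100111111
Read data bits from positions 3,5,6,7,9,10,11,12,13,14,15,17,18,19,20,21,22,23,24,25,26,27,28,29,30,31: 01110101011101110100111111

01110101011101110100111111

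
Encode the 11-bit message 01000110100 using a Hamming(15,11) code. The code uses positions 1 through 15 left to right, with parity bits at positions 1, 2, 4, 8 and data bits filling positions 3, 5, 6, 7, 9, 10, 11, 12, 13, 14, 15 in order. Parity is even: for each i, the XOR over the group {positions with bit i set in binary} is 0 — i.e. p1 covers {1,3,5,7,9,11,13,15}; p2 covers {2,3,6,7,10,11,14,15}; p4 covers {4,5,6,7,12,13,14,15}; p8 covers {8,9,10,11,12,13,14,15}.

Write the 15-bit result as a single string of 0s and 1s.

Place data at non-parity positions: p1 p2 0 p4 1 0 0 p8 0 1 1 0 1 0 0
p1 (pos 1,3,5,7,9,11,13,15): XOR of data positions = 0⊕1⊕0⊕0⊕1⊕1⊕0 = 1
p2 (pos 2,3,6,7,10,11,14,15): XOR of data positions = 0⊕0⊕0⊕1⊕1⊕0⊕0 = 0
p4 (pos 4,5,6,7,12,13,14,15): XOR of data positions = 1⊕0⊕0⊕0⊕1⊕0⊕0 = 0
p8 (pos 8,9,10,11,12,13,14,15): XOR of data positions = 0⊕1⊕1⊕0⊕1⊕0⊕0 = 1
Codeword: 100010010110100

100010010110100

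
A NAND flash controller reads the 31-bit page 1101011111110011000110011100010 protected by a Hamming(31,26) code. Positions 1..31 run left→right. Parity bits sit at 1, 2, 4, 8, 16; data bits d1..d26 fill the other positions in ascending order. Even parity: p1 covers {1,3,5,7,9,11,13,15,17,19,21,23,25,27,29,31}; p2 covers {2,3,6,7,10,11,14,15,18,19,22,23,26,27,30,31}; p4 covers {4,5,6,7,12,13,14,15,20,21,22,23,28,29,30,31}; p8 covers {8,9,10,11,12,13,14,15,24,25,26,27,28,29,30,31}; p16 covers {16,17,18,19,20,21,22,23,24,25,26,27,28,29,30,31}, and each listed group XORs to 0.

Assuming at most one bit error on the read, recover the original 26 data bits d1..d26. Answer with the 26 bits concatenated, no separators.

00111111001100110011100010

s1 (pos 1,3,5,7,9,11,13,15,17,19,21,23,25,27,29,31): 1⊕0⊕0⊕1⊕1⊕1⊕0⊕1⊕0⊕0⊕1⊕0⊕1⊕0⊕0⊕0 = 1
s2 (pos 2,3,6,7,10,11,14,15,18,19,22,23,26,27,30,31): 1⊕0⊕1⊕1⊕1⊕1⊕0⊕1⊕0⊕0⊕0⊕0⊕1⊕0⊕1⊕0 = 0
s4 (pos 4,5,6,7,12,13,14,15,20,21,22,23,28,29,30,31): 1⊕0⊕1⊕1⊕1⊕0⊕0⊕1⊕1⊕1⊕0⊕0⊕0⊕0⊕1⊕0 = 0
s8 (pos 8,9,10,11,12,13,14,15,24,25,26,27,28,29,30,31): 1⊕1⊕1⊕1⊕1⊕0⊕0⊕1⊕1⊕1⊕1⊕0⊕0⊕0⊕1⊕0 = 0
s16 (pos 16,17,18,19,20,21,22,23,24,25,26,27,28,29,30,31): 1⊕0⊕0⊕0⊕1⊕1⊕0⊕0⊕1⊕1⊕1⊕0⊕0⊕0⊕1⊕0 = 1
Syndrome s16…s1 = 10001 → error at position 17.
Flip position 17: 1101011111110011000110011100010 → 1101011111110011100110011100010
Read data bits from positions 3,5,6,7,9,10,11,12,13,14,15,17,18,19,20,21,22,23,24,25,26,27,28,29,30,31: 00111111001100110011100010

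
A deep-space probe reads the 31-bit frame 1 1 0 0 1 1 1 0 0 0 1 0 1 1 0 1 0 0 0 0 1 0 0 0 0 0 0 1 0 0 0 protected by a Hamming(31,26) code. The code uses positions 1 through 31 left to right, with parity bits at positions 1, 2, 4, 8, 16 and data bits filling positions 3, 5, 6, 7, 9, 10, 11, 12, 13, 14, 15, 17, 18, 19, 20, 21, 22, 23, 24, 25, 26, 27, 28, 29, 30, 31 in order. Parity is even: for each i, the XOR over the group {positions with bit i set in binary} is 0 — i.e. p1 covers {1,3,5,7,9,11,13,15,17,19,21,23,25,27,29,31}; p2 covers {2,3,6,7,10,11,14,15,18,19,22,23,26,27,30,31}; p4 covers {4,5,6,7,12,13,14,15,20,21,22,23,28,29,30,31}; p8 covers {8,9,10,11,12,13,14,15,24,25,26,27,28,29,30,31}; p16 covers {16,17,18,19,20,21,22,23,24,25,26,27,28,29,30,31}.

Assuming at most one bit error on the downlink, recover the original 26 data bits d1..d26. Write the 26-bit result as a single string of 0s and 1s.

01110010110000011000001000

s1 (pos 1,3,5,7,9,11,13,15,17,19,21,23,25,27,29,31): 1⊕0⊕1⊕1⊕0⊕1⊕1⊕0⊕0⊕0⊕1⊕0⊕0⊕0⊕0⊕0 = 0
s2 (pos 2,3,6,7,10,11,14,15,18,19,22,23,26,27,30,31): 1⊕0⊕1⊕1⊕0⊕1⊕1⊕0⊕0⊕0⊕0⊕0⊕0⊕0⊕0⊕0 = 1
s4 (pos 4,5,6,7,12,13,14,15,20,21,22,23,28,29,30,31): 0⊕1⊕1⊕1⊕0⊕1⊕1⊕0⊕0⊕1⊕0⊕0⊕1⊕0⊕0⊕0 = 1
s8 (pos 8,9,10,11,12,13,14,15,24,25,26,27,28,29,30,31): 0⊕0⊕0⊕1⊕0⊕1⊕1⊕0⊕0⊕0⊕0⊕0⊕1⊕0⊕0⊕0 = 0
s16 (pos 16,17,18,19,20,21,22,23,24,25,26,27,28,29,30,31): 1⊕0⊕0⊕0⊕0⊕1⊕0⊕0⊕0⊕0⊕0⊕0⊕1⊕0⊕0⊕0 = 1
Syndrome s16…s1 = 10110 → error at position 22.
Flip position 22: 1100111000101101000010000001000 → 1100111000101101000011000001000
Read data bits from positions 3,5,6,7,9,10,11,12,13,14,15,17,18,19,20,21,22,23,24,25,26,27,28,29,30,31: 01110010110000011000001000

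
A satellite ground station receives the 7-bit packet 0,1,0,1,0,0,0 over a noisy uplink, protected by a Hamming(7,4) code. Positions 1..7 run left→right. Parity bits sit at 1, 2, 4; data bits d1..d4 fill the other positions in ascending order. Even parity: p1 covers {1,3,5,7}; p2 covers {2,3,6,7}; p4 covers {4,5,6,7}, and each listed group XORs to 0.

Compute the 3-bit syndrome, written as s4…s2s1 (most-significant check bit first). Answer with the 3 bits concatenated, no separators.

s1 (pos 1,3,5,7): 0⊕0⊕0⊕0 = 0
s2 (pos 2,3,6,7): 1⊕0⊕0⊕0 = 1
s4 (pos 4,5,6,7): 1⊕0⊕0⊕0 = 1
Syndrome s4…s1 = 110 → error at position 6.

110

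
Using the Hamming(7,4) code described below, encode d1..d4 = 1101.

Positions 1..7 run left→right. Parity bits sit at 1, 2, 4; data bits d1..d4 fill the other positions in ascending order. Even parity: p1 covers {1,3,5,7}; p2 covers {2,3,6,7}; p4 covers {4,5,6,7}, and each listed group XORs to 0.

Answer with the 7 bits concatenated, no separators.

1010101

Place data at non-parity positions: p1 p2 1 p4 1 0 1
p1 (pos 1,3,5,7): XOR of data positions = 1⊕1⊕1 = 1
p2 (pos 2,3,6,7): XOR of data positions = 1⊕0⊕1 = 0
p4 (pos 4,5,6,7): XOR of data positions = 1⊕0⊕1 = 0
Codeword: 1010101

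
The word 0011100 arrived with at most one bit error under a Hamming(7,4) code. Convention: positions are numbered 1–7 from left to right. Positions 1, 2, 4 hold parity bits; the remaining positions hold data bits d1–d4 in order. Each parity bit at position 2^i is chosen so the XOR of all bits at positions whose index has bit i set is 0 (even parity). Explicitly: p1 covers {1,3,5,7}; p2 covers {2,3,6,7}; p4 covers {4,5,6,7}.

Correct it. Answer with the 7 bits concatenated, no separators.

0111100

s1 (pos 1,3,5,7): 0⊕1⊕1⊕0 = 0
s2 (pos 2,3,6,7): 0⊕1⊕0⊕0 = 1
s4 (pos 4,5,6,7): 1⊕1⊕0⊕0 = 0
Syndrome s4…s1 = 010 → error at position 2.
Flip position 2: 0011100 → 0111100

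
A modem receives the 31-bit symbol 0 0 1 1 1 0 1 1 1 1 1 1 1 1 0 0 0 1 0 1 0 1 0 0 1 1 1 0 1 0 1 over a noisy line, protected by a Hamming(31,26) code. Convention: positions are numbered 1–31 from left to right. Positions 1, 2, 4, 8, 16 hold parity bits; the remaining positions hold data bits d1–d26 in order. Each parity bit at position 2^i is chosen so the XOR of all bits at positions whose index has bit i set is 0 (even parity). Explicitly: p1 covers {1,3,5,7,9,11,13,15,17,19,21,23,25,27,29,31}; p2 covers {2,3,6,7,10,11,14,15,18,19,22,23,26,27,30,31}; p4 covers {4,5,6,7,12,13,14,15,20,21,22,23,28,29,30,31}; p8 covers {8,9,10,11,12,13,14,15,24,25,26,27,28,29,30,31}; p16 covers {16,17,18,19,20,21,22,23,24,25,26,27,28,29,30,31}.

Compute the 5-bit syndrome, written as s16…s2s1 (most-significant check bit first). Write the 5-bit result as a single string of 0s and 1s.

00000

s1 (pos 1,3,5,7,9,11,13,15,17,19,21,23,25,27,29,31): 0⊕1⊕1⊕1⊕1⊕1⊕1⊕0⊕0⊕0⊕0⊕0⊕1⊕1⊕1⊕1 = 0
s2 (pos 2,3,6,7,10,11,14,15,18,19,22,23,26,27,30,31): 0⊕1⊕0⊕1⊕1⊕1⊕1⊕0⊕1⊕0⊕1⊕0⊕1⊕1⊕0⊕1 = 0
s4 (pos 4,5,6,7,12,13,14,15,20,21,22,23,28,29,30,31): 1⊕1⊕0⊕1⊕1⊕1⊕1⊕0⊕1⊕0⊕1⊕0⊕0⊕1⊕0⊕1 = 0
s8 (pos 8,9,10,11,12,13,14,15,24,25,26,27,28,29,30,31): 1⊕1⊕1⊕1⊕1⊕1⊕1⊕0⊕0⊕1⊕1⊕1⊕0⊕1⊕0⊕1 = 0
s16 (pos 16,17,18,19,20,21,22,23,24,25,26,27,28,29,30,31): 0⊕0⊕1⊕0⊕1⊕0⊕1⊕0⊕0⊕1⊕1⊕1⊕0⊕1⊕0⊕1 = 0
Syndrome s16…s1 = 00000 → no error.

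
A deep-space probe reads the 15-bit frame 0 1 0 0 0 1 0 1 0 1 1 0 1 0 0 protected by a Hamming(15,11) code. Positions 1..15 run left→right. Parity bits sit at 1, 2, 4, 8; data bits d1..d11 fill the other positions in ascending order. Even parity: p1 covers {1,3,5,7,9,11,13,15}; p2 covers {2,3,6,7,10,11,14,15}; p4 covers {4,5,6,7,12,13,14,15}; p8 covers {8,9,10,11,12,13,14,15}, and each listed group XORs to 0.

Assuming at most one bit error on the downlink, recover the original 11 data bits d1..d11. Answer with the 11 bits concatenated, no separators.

00100110100

s1 (pos 1,3,5,7,9,11,13,15): 0⊕0⊕0⊕0⊕0⊕1⊕1⊕0 = 0
s2 (pos 2,3,6,7,10,11,14,15): 1⊕0⊕1⊕0⊕1⊕1⊕0⊕0 = 0
s4 (pos 4,5,6,7,12,13,14,15): 0⊕0⊕1⊕0⊕0⊕1⊕0⊕0 = 0
s8 (pos 8,9,10,11,12,13,14,15): 1⊕0⊕1⊕1⊕0⊕1⊕0⊕0 = 0
Syndrome s8…s1 = 0000 → no error.
Read data bits from positions 3,5,6,7,9,10,11,12,13,14,15: 00100110100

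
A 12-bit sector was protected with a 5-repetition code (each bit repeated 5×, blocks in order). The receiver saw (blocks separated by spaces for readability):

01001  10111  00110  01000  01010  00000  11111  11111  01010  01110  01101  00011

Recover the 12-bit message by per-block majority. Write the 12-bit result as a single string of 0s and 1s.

010000110110

Block 1 (01001): 2 ones → 0
Block 2 (10111): 4 ones → 1
Block 3 (00110): 2 ones → 0
Block 4 (01000): 1 one → 0
Block 5 (01010): 2 ones → 0
Block 6 (00000): 0 ones → 0
Block 7 (11111): 5 ones → 1
Block 8 (11111): 5 ones → 1
Block 9 (01010): 2 ones → 0
Block 10 (01110): 3 ones → 1
Block 11 (01101): 3 ones → 1
Block 12 (00011): 2 ones → 0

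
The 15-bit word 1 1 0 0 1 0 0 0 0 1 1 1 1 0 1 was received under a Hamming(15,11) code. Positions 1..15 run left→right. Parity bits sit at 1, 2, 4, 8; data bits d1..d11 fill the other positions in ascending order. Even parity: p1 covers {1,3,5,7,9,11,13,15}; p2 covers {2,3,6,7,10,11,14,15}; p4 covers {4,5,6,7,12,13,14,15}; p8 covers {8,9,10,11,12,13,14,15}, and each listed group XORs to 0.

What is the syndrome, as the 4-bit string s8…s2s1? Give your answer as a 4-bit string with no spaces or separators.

1001

s1 (pos 1,3,5,7,9,11,13,15): 1⊕0⊕1⊕0⊕0⊕1⊕1⊕1 = 1
s2 (pos 2,3,6,7,10,11,14,15): 1⊕0⊕0⊕0⊕1⊕1⊕0⊕1 = 0
s4 (pos 4,5,6,7,12,13,14,15): 0⊕1⊕0⊕0⊕1⊕1⊕0⊕1 = 0
s8 (pos 8,9,10,11,12,13,14,15): 0⊕0⊕1⊕1⊕1⊕1⊕0⊕1 = 1
Syndrome s8…s1 = 1001 → error at position 9.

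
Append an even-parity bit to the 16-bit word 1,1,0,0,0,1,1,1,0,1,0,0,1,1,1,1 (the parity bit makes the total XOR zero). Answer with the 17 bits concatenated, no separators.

XOR of the 16 data bits: 1⊕1⊕0⊕0⊕0⊕1⊕1⊕1⊕0⊕1⊕0⊕0⊕1⊕1⊕1⊕1 = 0
Parity bit = 0 (so all 17 bits XOR to 0).

11000111010011110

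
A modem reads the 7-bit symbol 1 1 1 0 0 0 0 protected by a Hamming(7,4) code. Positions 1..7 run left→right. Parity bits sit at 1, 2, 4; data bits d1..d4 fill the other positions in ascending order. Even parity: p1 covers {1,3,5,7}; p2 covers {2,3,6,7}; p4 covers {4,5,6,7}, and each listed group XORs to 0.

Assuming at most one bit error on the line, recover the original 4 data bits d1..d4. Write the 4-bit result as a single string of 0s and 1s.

s1 (pos 1,3,5,7): 1⊕1⊕0⊕0 = 0
s2 (pos 2,3,6,7): 1⊕1⊕0⊕0 = 0
s4 (pos 4,5,6,7): 0⊕0⊕0⊕0 = 0
Syndrome s4…s1 = 000 → no error.
Read data bits from positions 3,5,6,7: 1000

1000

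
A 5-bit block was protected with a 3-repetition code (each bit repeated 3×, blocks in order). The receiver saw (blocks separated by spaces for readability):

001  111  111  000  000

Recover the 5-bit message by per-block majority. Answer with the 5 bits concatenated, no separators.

01100

Block 1 (001): 1 one → 0
Block 2 (111): 3 ones → 1
Block 3 (111): 3 ones → 1
Block 4 (000): 0 ones → 0
Block 5 (000): 0 ones → 0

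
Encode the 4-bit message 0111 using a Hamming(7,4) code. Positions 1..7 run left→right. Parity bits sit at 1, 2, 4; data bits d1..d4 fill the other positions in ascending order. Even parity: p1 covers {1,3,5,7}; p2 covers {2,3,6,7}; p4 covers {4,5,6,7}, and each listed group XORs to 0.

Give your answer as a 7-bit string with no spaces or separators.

Place data at non-parity positions: p1 p2 0 p4 1 1 1
p1 (pos 1,3,5,7): XOR of data positions = 0⊕1⊕1 = 0
p2 (pos 2,3,6,7): XOR of data positions = 0⊕1⊕1 = 0
p4 (pos 4,5,6,7): XOR of data positions = 1⊕1⊕1 = 1
Codeword: 0001111

0001111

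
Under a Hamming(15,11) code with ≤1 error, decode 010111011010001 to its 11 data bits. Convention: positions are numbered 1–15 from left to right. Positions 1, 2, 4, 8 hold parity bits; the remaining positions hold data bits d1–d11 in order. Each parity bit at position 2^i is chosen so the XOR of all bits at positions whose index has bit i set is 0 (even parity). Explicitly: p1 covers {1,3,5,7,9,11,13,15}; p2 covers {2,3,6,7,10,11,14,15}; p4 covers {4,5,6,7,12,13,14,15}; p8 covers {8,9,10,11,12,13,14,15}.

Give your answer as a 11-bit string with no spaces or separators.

01101010001

s1 (pos 1,3,5,7,9,11,13,15): 0⊕0⊕1⊕0⊕1⊕1⊕0⊕1 = 0
s2 (pos 2,3,6,7,10,11,14,15): 1⊕0⊕1⊕0⊕0⊕1⊕0⊕1 = 0
s4 (pos 4,5,6,7,12,13,14,15): 1⊕1⊕1⊕0⊕0⊕0⊕0⊕1 = 0
s8 (pos 8,9,10,11,12,13,14,15): 1⊕1⊕0⊕1⊕0⊕0⊕0⊕1 = 0
Syndrome s8…s1 = 0000 → no error.
Read data bits from positions 3,5,6,7,9,10,11,12,13,14,15: 01101010001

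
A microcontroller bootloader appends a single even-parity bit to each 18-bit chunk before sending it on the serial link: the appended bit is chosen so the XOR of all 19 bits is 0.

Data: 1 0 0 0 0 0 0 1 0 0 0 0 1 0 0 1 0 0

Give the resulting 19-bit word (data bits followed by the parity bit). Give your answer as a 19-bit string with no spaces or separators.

XOR of the 18 data bits: 1⊕0⊕0⊕0⊕0⊕0⊕0⊕1⊕0⊕0⊕0⊕0⊕1⊕0⊕0⊕1⊕0⊕0 = 0
Parity bit = 0 (so all 19 bits XOR to 0).

1000000100001001000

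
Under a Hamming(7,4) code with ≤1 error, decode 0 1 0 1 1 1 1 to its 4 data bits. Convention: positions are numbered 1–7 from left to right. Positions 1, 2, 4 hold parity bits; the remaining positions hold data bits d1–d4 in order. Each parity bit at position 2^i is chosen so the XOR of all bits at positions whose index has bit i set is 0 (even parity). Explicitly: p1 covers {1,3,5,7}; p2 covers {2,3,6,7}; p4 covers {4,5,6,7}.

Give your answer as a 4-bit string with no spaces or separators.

s1 (pos 1,3,5,7): 0⊕0⊕1⊕1 = 0
s2 (pos 2,3,6,7): 1⊕0⊕1⊕1 = 1
s4 (pos 4,5,6,7): 1⊕1⊕1⊕1 = 0
Syndrome s4…s1 = 010 → error at position 2.
Flip position 2: 0101111 → 0001111
Read data bits from positions 3,5,6,7: 0111

0111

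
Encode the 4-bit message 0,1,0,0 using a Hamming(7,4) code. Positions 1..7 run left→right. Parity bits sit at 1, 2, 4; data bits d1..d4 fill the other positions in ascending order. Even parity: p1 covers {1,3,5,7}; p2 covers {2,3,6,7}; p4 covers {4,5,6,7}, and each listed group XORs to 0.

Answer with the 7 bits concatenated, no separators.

1001100

Place data at non-parity positions: p1 p2 0 p4 1 0 0
p1 (pos 1,3,5,7): XOR of data positions = 0⊕1⊕0 = 1
p2 (pos 2,3,6,7): XOR of data positions = 0⊕0⊕0 = 0
p4 (pos 4,5,6,7): XOR of data positions = 1⊕0⊕0 = 1
Codeword: 1001100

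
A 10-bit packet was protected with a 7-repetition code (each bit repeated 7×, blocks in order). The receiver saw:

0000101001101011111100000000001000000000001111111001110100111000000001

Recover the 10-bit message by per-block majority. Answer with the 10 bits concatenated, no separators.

Block 1 (0000101): 2 ones → 0
Block 2 (0011010): 3 ones → 0
Block 3 (1111110): 6 ones → 1
Block 4 (0000000): 0 ones → 0
Block 5 (0010000): 1 one → 0
Block 6 (0000000): 0 ones → 0
Block 7 (1111111): 7 ones → 1
Block 8 (0011101): 4 ones → 1
Block 9 (0011100): 3 ones → 0
Block 10 (0000001): 1 one → 0

0010001100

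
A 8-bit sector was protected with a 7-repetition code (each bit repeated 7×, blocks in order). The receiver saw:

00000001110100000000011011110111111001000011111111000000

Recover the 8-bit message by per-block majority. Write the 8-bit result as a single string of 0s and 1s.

01011010

Block 1 (0000000): 0 ones → 0
Block 2 (1110100): 4 ones → 1
Block 3 (0000000): 0 ones → 0
Block 4 (1101111): 6 ones → 1
Block 5 (0111111): 6 ones → 1
Block 6 (0010000): 1 one → 0
Block 7 (1111111): 7 ones → 1
Block 8 (1000000): 1 one → 0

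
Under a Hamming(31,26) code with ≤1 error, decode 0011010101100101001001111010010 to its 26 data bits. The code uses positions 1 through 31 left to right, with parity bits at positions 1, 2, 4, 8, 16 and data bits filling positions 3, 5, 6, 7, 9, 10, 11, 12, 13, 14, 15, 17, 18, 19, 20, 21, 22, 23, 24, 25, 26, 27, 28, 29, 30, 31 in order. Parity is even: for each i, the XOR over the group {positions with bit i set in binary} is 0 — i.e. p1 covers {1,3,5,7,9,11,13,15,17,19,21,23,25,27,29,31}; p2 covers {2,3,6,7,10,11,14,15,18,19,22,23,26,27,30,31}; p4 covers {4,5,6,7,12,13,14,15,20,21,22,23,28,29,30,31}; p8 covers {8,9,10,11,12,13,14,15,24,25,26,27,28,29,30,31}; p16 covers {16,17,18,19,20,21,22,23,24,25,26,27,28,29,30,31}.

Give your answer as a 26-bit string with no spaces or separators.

10100110010001001111010010

s1 (pos 1,3,5,7,9,11,13,15,17,19,21,23,25,27,29,31): 0⊕1⊕0⊕0⊕0⊕1⊕0⊕0⊕0⊕1⊕0⊕1⊕1⊕1⊕0⊕0 = 0
s2 (pos 2,3,6,7,10,11,14,15,18,19,22,23,26,27,30,31): 0⊕1⊕1⊕0⊕1⊕1⊕1⊕0⊕0⊕1⊕1⊕1⊕0⊕1⊕1⊕0 = 0
s4 (pos 4,5,6,7,12,13,14,15,20,21,22,23,28,29,30,31): 1⊕0⊕1⊕0⊕0⊕0⊕1⊕0⊕0⊕0⊕1⊕1⊕0⊕0⊕1⊕0 = 0
s8 (pos 8,9,10,11,12,13,14,15,24,25,26,27,28,29,30,31): 1⊕0⊕1⊕1⊕0⊕0⊕1⊕0⊕1⊕1⊕0⊕1⊕0⊕0⊕1⊕0 = 0
s16 (pos 16,17,18,19,20,21,22,23,24,25,26,27,28,29,30,31): 1⊕0⊕0⊕1⊕0⊕0⊕1⊕1⊕1⊕1⊕0⊕1⊕0⊕0⊕1⊕0 = 0
Syndrome s16…s1 = 00000 → no error.
Read data bits from positions 3,5,6,7,9,10,11,12,13,14,15,17,18,19,20,21,22,23,24,25,26,27,28,29,30,31: 10100110010001001111010010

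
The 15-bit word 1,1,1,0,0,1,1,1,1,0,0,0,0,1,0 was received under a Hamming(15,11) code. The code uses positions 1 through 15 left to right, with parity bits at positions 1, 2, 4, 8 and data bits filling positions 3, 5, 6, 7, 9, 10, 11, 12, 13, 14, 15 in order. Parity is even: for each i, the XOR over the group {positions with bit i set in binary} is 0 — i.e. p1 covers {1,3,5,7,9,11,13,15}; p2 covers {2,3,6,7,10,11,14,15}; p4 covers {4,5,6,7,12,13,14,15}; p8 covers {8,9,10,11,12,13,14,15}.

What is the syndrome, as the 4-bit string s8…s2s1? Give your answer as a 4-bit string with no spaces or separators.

1110

s1 (pos 1,3,5,7,9,11,13,15): 1⊕1⊕0⊕1⊕1⊕0⊕0⊕0 = 0
s2 (pos 2,3,6,7,10,11,14,15): 1⊕1⊕1⊕1⊕0⊕0⊕1⊕0 = 1
s4 (pos 4,5,6,7,12,13,14,15): 0⊕0⊕1⊕1⊕0⊕0⊕1⊕0 = 1
s8 (pos 8,9,10,11,12,13,14,15): 1⊕1⊕0⊕0⊕0⊕0⊕1⊕0 = 1
Syndrome s8…s1 = 1110 → error at position 14.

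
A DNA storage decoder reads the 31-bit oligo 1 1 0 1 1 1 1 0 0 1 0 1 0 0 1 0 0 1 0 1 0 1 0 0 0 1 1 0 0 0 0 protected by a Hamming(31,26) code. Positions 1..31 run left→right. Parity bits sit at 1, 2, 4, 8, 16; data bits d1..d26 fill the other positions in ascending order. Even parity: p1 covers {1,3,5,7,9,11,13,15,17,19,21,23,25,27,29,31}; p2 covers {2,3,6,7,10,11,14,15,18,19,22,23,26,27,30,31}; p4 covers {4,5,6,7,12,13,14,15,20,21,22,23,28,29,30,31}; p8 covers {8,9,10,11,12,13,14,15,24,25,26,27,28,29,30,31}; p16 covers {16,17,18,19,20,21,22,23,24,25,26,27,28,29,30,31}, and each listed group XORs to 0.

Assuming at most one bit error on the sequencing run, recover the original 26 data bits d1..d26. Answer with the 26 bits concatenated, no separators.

01110101001010101000100000

s1 (pos 1,3,5,7,9,11,13,15,17,19,21,23,25,27,29,31): 1⊕0⊕1⊕1⊕0⊕0⊕0⊕1⊕0⊕0⊕0⊕0⊕0⊕1⊕0⊕0 = 1
s2 (pos 2,3,6,7,10,11,14,15,18,19,22,23,26,27,30,31): 1⊕0⊕1⊕1⊕1⊕0⊕0⊕1⊕1⊕0⊕1⊕0⊕1⊕1⊕0⊕0 = 1
s4 (pos 4,5,6,7,12,13,14,15,20,21,22,23,28,29,30,31): 1⊕1⊕1⊕1⊕1⊕0⊕0⊕1⊕1⊕0⊕1⊕0⊕0⊕0⊕0⊕0 = 0
s8 (pos 8,9,10,11,12,13,14,15,24,25,26,27,28,29,30,31): 0⊕0⊕1⊕0⊕1⊕0⊕0⊕1⊕0⊕0⊕1⊕1⊕0⊕0⊕0⊕0 = 1
s16 (pos 16,17,18,19,20,21,22,23,24,25,26,27,28,29,30,31): 0⊕0⊕1⊕0⊕1⊕0⊕1⊕0⊕0⊕0⊕1⊕1⊕0⊕0⊕0⊕0 = 1
Syndrome s16…s1 = 11011 → error at position 27.
Flip position 27: 1101111001010010010101000110000 → 1101111001010010010101000100000
Read data bits from positions 3,5,6,7,9,10,11,12,13,14,15,17,18,19,20,21,22,23,24,25,26,27,28,29,30,31: 01110101001010101000100000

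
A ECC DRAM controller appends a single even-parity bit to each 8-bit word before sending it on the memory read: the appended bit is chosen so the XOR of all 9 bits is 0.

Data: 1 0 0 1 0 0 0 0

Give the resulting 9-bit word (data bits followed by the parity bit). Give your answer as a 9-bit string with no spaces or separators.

100100000

XOR of the 8 data bits: 1⊕0⊕0⊕1⊕0⊕0⊕0⊕0 = 0
Parity bit = 0 (so all 9 bits XOR to 0).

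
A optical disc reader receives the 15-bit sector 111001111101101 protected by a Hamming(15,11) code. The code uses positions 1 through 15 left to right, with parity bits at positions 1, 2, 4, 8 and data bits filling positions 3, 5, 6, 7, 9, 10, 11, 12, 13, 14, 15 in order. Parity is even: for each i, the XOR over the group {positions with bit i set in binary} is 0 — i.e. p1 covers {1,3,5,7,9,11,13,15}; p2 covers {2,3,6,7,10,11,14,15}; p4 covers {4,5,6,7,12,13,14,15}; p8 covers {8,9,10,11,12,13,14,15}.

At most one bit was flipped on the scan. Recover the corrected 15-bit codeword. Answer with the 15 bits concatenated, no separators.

111101111101101

s1 (pos 1,3,5,7,9,11,13,15): 1⊕1⊕0⊕1⊕1⊕0⊕1⊕1 = 0
s2 (pos 2,3,6,7,10,11,14,15): 1⊕1⊕1⊕1⊕1⊕0⊕0⊕1 = 0
s4 (pos 4,5,6,7,12,13,14,15): 0⊕0⊕1⊕1⊕1⊕1⊕0⊕1 = 1
s8 (pos 8,9,10,11,12,13,14,15): 1⊕1⊕1⊕0⊕1⊕1⊕0⊕1 = 0
Syndrome s8…s1 = 0100 → error at position 4.
Flip position 4: 111001111101101 → 111101111101101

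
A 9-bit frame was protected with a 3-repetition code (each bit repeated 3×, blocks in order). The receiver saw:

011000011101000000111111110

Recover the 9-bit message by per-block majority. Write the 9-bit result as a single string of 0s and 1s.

Block 1 (011): 2 ones → 1
Block 2 (000): 0 ones → 0
Block 3 (011): 2 ones → 1
Block 4 (101): 2 ones → 1
Block 5 (000): 0 ones → 0
Block 6 (000): 0 ones → 0
Block 7 (111): 3 ones → 1
Block 8 (111): 3 ones → 1
Block 9 (110): 2 ones → 1

101100111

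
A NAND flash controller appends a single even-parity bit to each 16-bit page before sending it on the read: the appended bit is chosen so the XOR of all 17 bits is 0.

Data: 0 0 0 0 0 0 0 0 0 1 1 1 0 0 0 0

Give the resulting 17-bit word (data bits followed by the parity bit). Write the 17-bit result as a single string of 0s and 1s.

00000000011100001

XOR of the 16 data bits: 0⊕0⊕0⊕0⊕0⊕0⊕0⊕0⊕0⊕1⊕1⊕1⊕0⊕0⊕0⊕0 = 1
Parity bit = 1 (so all 17 bits XOR to 0).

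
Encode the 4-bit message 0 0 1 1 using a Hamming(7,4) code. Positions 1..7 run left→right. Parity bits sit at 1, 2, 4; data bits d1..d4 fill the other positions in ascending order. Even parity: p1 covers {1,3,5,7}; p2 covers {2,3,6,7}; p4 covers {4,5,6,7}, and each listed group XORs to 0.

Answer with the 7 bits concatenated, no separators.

1000011

Place data at non-parity positions: p1 p2 0 p4 0 1 1
p1 (pos 1,3,5,7): XOR of data positions = 0⊕0⊕1 = 1
p2 (pos 2,3,6,7): XOR of data positions = 0⊕1⊕1 = 0
p4 (pos 4,5,6,7): XOR of data positions = 0⊕1⊕1 = 0
Codeword: 1000011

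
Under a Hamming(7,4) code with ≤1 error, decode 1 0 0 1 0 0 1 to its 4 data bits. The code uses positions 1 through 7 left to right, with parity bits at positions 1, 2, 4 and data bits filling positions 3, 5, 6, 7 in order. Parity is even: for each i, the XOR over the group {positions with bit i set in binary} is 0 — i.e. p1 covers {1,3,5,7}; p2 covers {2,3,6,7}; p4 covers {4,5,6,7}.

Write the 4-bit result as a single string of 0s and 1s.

s1 (pos 1,3,5,7): 1⊕0⊕0⊕1 = 0
s2 (pos 2,3,6,7): 0⊕0⊕0⊕1 = 1
s4 (pos 4,5,6,7): 1⊕0⊕0⊕1 = 0
Syndrome s4…s1 = 010 → error at position 2.
Flip position 2: 1001001 → 1101001
Read data bits from positions 3,5,6,7: 0001

0001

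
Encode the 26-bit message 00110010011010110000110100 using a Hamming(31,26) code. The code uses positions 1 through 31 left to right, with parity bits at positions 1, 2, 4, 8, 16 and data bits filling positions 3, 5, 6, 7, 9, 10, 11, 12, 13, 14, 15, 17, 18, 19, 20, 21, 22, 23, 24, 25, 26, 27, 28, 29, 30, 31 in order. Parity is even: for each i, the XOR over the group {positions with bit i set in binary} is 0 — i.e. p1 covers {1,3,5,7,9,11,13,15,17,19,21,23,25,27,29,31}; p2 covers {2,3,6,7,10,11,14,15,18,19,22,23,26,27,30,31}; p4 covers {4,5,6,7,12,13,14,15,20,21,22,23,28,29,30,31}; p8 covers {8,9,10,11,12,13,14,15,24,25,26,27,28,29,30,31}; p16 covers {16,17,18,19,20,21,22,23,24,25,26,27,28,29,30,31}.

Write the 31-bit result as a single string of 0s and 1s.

Place data at non-parity positions: p1 p2 0 p4 0 1 1 p8 0 0 1 0 0 1 1 p16 0 1 0 1 1 0 0 0 0 1 1 0 1 0 0
p1 (pos 1,3,5,7,9,11,13,15,17,19,21,23,25,27,29,31): XOR of data positions = 0⊕0⊕1⊕0⊕1⊕0⊕1⊕0⊕0⊕1⊕0⊕0⊕1⊕1⊕0 = 0
p2 (pos 2,3,6,7,10,11,14,15,18,19,22,23,26,27,30,31): XOR of data positions = 0⊕1⊕1⊕0⊕1⊕1⊕1⊕1⊕0⊕0⊕0⊕1⊕1⊕0⊕0 = 0
p4 (pos 4,5,6,7,12,13,14,15,20,21,22,23,28,29,30,31): XOR of data positions = 0⊕1⊕1⊕0⊕0⊕1⊕1⊕1⊕1⊕0⊕0⊕0⊕1⊕0⊕0 = 1
p8 (pos 8,9,10,11,12,13,14,15,24,25,26,27,28,29,30,31): XOR of data positions = 0⊕0⊕1⊕0⊕0⊕1⊕1⊕0⊕0⊕1⊕1⊕0⊕1⊕0⊕0 = 0
p16 (pos 16,17,18,19,20,21,22,23,24,25,26,27,28,29,30,31): XOR of data positions = 0⊕1⊕0⊕1⊕1⊕0⊕0⊕0⊕0⊕1⊕1⊕0⊕1⊕0⊕0 = 0
Codeword: 0001011000100110010110000110100

0001011000100110010110000110100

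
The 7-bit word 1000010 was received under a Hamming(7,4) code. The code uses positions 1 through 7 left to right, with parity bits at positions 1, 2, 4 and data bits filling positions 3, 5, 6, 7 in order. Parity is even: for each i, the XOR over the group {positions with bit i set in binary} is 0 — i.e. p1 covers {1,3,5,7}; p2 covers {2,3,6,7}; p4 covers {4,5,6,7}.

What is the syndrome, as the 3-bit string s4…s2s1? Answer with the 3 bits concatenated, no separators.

s1 (pos 1,3,5,7): 1⊕0⊕0⊕0 = 1
s2 (pos 2,3,6,7): 0⊕0⊕1⊕0 = 1
s4 (pos 4,5,6,7): 0⊕0⊕1⊕0 = 1
Syndrome s4…s1 = 111 → error at position 7.

111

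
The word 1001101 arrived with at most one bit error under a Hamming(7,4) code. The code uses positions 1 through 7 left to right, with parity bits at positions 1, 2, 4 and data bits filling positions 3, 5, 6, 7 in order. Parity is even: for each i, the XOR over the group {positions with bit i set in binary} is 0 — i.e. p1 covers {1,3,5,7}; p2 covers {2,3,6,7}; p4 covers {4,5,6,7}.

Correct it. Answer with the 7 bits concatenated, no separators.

1001100

s1 (pos 1,3,5,7): 1⊕0⊕1⊕1 = 1
s2 (pos 2,3,6,7): 0⊕0⊕0⊕1 = 1
s4 (pos 4,5,6,7): 1⊕1⊕0⊕1 = 1
Syndrome s4…s1 = 111 → error at position 7.
Flip position 7: 1001101 → 1001100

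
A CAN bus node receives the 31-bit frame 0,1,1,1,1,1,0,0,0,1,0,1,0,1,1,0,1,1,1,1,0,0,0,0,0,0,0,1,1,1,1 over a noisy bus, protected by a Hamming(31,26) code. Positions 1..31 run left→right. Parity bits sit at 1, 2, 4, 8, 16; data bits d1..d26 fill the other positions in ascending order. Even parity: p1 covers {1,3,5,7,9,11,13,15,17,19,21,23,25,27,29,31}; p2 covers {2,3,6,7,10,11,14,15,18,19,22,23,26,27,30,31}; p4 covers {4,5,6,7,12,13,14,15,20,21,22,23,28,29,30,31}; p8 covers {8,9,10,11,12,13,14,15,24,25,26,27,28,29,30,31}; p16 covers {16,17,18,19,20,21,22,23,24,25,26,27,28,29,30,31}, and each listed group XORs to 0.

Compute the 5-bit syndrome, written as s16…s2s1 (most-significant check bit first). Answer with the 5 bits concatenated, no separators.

s1 (pos 1,3,5,7,9,11,13,15,17,19,21,23,25,27,29,31): 0⊕1⊕1⊕0⊕0⊕0⊕0⊕1⊕1⊕1⊕0⊕0⊕0⊕0⊕1⊕1 = 1
s2 (pos 2,3,6,7,10,11,14,15,18,19,22,23,26,27,30,31): 1⊕1⊕1⊕0⊕1⊕0⊕1⊕1⊕1⊕1⊕0⊕0⊕0⊕0⊕1⊕1 = 0
s4 (pos 4,5,6,7,12,13,14,15,20,21,22,23,28,29,30,31): 1⊕1⊕1⊕0⊕1⊕0⊕1⊕1⊕1⊕0⊕0⊕0⊕1⊕1⊕1⊕1 = 1
s8 (pos 8,9,10,11,12,13,14,15,24,25,26,27,28,29,30,31): 0⊕0⊕1⊕0⊕1⊕0⊕1⊕1⊕0⊕0⊕0⊕0⊕1⊕1⊕1⊕1 = 0
s16 (pos 16,17,18,19,20,21,22,23,24,25,26,27,28,29,30,31): 0⊕1⊕1⊕1⊕1⊕0⊕0⊕0⊕0⊕0⊕0⊕0⊕1⊕1⊕1⊕1 = 0
Syndrome s16…s1 = 00101 → error at position 5.

00101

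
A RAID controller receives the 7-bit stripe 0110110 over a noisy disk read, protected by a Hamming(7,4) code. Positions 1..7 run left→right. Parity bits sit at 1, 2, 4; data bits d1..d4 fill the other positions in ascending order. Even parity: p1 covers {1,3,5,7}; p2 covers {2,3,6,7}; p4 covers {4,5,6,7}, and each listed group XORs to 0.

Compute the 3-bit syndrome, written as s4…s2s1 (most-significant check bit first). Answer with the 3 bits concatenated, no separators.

010

s1 (pos 1,3,5,7): 0⊕1⊕1⊕0 = 0
s2 (pos 2,3,6,7): 1⊕1⊕1⊕0 = 1
s4 (pos 4,5,6,7): 0⊕1⊕1⊕0 = 0
Syndrome s4…s1 = 010 → error at position 2.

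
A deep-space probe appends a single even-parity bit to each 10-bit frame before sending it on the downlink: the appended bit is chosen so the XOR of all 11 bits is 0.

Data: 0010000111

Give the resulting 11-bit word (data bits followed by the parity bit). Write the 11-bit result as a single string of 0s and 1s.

XOR of the 10 data bits: 0⊕0⊕1⊕0⊕0⊕0⊕0⊕1⊕1⊕1 = 0
Parity bit = 0 (so all 11 bits XOR to 0).

00100001110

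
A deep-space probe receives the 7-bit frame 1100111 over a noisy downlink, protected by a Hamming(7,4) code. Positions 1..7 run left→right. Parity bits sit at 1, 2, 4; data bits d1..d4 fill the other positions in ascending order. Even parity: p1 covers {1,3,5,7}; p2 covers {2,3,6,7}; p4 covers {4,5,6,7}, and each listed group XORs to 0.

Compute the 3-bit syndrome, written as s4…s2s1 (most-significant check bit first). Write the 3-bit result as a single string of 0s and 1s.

s1 (pos 1,3,5,7): 1⊕0⊕1⊕1 = 1
s2 (pos 2,3,6,7): 1⊕0⊕1⊕1 = 1
s4 (pos 4,5,6,7): 0⊕1⊕1⊕1 = 1
Syndrome s4…s1 = 111 → error at position 7.

111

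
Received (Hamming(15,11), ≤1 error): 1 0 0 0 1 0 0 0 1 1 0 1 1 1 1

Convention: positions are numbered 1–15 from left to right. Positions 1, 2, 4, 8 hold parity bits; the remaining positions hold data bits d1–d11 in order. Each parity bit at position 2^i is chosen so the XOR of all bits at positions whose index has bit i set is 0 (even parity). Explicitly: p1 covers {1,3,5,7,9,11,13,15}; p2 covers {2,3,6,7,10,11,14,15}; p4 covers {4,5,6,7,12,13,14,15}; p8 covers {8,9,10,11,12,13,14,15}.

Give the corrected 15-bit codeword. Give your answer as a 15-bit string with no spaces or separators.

100010101101111

s1 (pos 1,3,5,7,9,11,13,15): 1⊕0⊕1⊕0⊕1⊕0⊕1⊕1 = 1
s2 (pos 2,3,6,7,10,11,14,15): 0⊕0⊕0⊕0⊕1⊕0⊕1⊕1 = 1
s4 (pos 4,5,6,7,12,13,14,15): 0⊕1⊕0⊕0⊕1⊕1⊕1⊕1 = 1
s8 (pos 8,9,10,11,12,13,14,15): 0⊕1⊕1⊕0⊕1⊕1⊕1⊕1 = 0
Syndrome s8…s1 = 0111 → error at position 7.
Flip position 7: 100010001101111 → 100010101101111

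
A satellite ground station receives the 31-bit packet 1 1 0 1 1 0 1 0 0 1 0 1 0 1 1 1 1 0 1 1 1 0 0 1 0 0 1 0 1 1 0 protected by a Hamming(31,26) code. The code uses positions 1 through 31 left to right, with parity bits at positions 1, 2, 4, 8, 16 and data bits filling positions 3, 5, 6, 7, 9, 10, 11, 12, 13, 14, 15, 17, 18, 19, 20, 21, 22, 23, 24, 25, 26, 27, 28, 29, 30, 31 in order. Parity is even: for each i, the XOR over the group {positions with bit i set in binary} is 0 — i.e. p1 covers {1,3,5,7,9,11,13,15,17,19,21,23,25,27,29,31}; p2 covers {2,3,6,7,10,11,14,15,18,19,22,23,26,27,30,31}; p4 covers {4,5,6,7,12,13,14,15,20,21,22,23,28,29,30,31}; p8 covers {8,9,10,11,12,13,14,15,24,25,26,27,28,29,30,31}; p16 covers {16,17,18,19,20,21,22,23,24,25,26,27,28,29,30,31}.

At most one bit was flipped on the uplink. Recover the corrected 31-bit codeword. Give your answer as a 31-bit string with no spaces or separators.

1101101001010111001110010010110

s1 (pos 1,3,5,7,9,11,13,15,17,19,21,23,25,27,29,31): 1⊕0⊕1⊕1⊕0⊕0⊕0⊕1⊕1⊕1⊕1⊕0⊕0⊕1⊕1⊕0 = 1
s2 (pos 2,3,6,7,10,11,14,15,18,19,22,23,26,27,30,31): 1⊕0⊕0⊕1⊕1⊕0⊕1⊕1⊕0⊕1⊕0⊕0⊕0⊕1⊕1⊕0 = 0
s4 (pos 4,5,6,7,12,13,14,15,20,21,22,23,28,29,30,31): 1⊕1⊕0⊕1⊕1⊕0⊕1⊕1⊕1⊕1⊕0⊕0⊕0⊕1⊕1⊕0 = 0
s8 (pos 8,9,10,11,12,13,14,15,24,25,26,27,28,29,30,31): 0⊕0⊕1⊕0⊕1⊕0⊕1⊕1⊕1⊕0⊕0⊕1⊕0⊕1⊕1⊕0 = 0
s16 (pos 16,17,18,19,20,21,22,23,24,25,26,27,28,29,30,31): 1⊕1⊕0⊕1⊕1⊕1⊕0⊕0⊕1⊕0⊕0⊕1⊕0⊕1⊕1⊕0 = 1
Syndrome s16…s1 = 10001 → error at position 17.
Flip position 17: 1101101001010111101110010010110 → 1101101001010111001110010010110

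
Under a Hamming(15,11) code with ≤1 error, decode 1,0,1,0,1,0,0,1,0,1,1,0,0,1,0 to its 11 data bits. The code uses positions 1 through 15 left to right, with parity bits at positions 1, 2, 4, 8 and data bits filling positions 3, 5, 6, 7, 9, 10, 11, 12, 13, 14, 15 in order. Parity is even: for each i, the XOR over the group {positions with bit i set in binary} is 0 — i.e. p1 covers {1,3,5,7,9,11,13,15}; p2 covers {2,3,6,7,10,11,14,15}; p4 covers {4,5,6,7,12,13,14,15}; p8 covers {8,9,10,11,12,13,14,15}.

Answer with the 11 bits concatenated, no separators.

s1 (pos 1,3,5,7,9,11,13,15): 1⊕1⊕1⊕0⊕0⊕1⊕0⊕0 = 0
s2 (pos 2,3,6,7,10,11,14,15): 0⊕1⊕0⊕0⊕1⊕1⊕1⊕0 = 0
s4 (pos 4,5,6,7,12,13,14,15): 0⊕1⊕0⊕0⊕0⊕0⊕1⊕0 = 0
s8 (pos 8,9,10,11,12,13,14,15): 1⊕0⊕1⊕1⊕0⊕0⊕1⊕0 = 0
Syndrome s8…s1 = 0000 → no error.
Read data bits from positions 3,5,6,7,9,10,11,12,13,14,15: 11000110010

11000110010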